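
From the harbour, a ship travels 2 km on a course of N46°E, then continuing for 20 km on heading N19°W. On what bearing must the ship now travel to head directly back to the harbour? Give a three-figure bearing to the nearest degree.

Leg 1 (N46°E, 2 km): east 2 sin 46° = 1.44, north 2 cos 46° = 1.39
Leg 2 (N19°W, 20 km): east 20 sin 341° = -6.51, north 20 cos 341° = 18.91
Net displacement: -5.07 east, 20.30 north. Direction back to start is (5.07, -20.30): bearing = atan2(5.07, -20.30) mod 360° = 165.97° ≈ 166°.

166°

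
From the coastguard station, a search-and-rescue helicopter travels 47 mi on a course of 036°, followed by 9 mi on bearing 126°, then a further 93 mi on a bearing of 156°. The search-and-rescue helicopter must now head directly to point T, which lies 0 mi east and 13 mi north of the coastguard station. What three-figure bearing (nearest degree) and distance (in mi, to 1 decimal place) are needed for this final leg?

Leg 1 (036°, 47 mi): east 47 sin 36° = 27.63, north 47 cos 36° = 38.02
Leg 2 (126°, 9 mi): east 9 sin 126° = 7.28, north 9 cos 126° = -5.29
Leg 3 (156°, 93 mi): east 93 sin 156° = 37.83, north 93 cos 156° = -84.96
Current position: (72.73, -52.23). Target: (0, 13). Remaining: Δeast = -72.73, Δnorth = 65.23.
Bearing = atan2(-72.73, 65.23) mod 360° = 311.89°; distance = √((-72.73)² + (65.23)²) = 97.696 mi.

312°, 97.7 mi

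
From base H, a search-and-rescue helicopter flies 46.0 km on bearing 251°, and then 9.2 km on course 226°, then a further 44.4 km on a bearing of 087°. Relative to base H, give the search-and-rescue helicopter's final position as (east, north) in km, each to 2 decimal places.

(-5.77, -19.04)

Leg 1 (251°, 46.0 km): east 46.0 sin 251° = -43.49, north 46.0 cos 251° = -14.98
Leg 2 (226°, 9.2 km): east 9.2 sin 226° = -6.62, north 9.2 cos 226° = -6.39
Leg 3 (087°, 44.4 km): east 44.4 sin 87° = 44.34, north 44.4 cos 87° = 2.32
Summing: -5.77 km east, -19.04 km north → (-5.77, -19.04).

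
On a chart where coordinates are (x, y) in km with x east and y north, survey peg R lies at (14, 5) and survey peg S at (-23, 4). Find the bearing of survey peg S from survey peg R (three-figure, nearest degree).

Δeast = -23 − 14 = -37.00; Δnorth = 4 − 5 = -1.00.
Bearing = atan2(Δeast, Δnorth) mod 360° = 268.45° ≈ 268°.

268°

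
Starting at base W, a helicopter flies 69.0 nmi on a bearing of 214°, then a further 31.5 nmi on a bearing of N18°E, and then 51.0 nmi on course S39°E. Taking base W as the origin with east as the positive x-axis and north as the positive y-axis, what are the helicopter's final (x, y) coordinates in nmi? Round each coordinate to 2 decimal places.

Leg 1 (214°, 69.0 nmi): east 69.0 sin 214° = -38.58, north 69.0 cos 214° = -57.20
Leg 2 (N18°E, 31.5 nmi): east 31.5 sin 18° = 9.73, north 31.5 cos 18° = 29.96
Leg 3 (S39°E, 51.0 nmi): east 51.0 sin 141° = 32.10, north 51.0 cos 141° = -39.63
Summing: 3.25 nmi east, -66.88 nmi north → (3.25, -66.88).

(3.25, -66.88)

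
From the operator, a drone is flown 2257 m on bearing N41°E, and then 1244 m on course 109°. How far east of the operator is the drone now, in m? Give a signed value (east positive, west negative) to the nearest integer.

2657 m

Leg 1 (N41°E, 2257 m): east 2257 sin 41° = 1480.73, north 2257 cos 41° = 1703.38
Leg 2 (109°, 1244 m): east 1244 sin 109° = 1176.23, north 1244 cos 109° = -405.01
Net east component: 2656.95 m.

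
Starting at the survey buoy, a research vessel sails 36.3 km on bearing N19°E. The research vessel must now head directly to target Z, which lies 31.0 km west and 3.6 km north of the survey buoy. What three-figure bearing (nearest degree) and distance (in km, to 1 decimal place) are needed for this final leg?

Leg 1 (N19°E, 36.3 km): east 36.3 sin 19° = 11.82, north 36.3 cos 19° = 34.32
Current position: (11.82, 34.32). Target: (-31.0, 3.6). Remaining: Δeast = -42.82, Δnorth = -30.72.
Bearing = atan2(-42.82, -30.72) mod 360° = 234.34°; distance = √((-42.82)² + (-30.72)²) = 52.700 km.

234°, 52.7 km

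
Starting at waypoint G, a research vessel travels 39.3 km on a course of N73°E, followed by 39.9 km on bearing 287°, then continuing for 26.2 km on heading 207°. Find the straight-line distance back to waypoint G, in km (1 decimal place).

Leg 1 (N73°E, 39.3 km): east 39.3 sin 73° = 37.58, north 39.3 cos 73° = 11.49
Leg 2 (287°, 39.9 km): east 39.9 sin 287° = -38.16, north 39.9 cos 287° = 11.67
Leg 3 (207°, 26.2 km): east 26.2 sin 207° = -11.89, north 26.2 cos 207° = -23.34
Net: -12.47 east, -0.19 north. Distance = √((-12.47)² + (-0.19)²) = 12.470 km.

12.5 km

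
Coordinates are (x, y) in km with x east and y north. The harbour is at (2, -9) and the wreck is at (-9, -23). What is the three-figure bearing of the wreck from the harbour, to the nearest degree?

Δeast = -9 − 2 = -11.00; Δnorth = -23 − -9 = -14.00.
Bearing = atan2(Δeast, Δnorth) mod 360° = 218.16° ≈ 218°.

218°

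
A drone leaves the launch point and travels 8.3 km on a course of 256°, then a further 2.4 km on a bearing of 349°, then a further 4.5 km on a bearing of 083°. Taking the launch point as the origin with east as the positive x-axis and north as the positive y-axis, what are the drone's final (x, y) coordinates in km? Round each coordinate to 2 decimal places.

(-4.04, 0.90)

Leg 1 (256°, 8.3 km): east 8.3 sin 256° = -8.05, north 8.3 cos 256° = -2.01
Leg 2 (349°, 2.4 km): east 2.4 sin 349° = -0.46, north 2.4 cos 349° = 2.36
Leg 3 (083°, 4.5 km): east 4.5 sin 83° = 4.47, north 4.5 cos 83° = 0.55
Summing: -4.04 km east, 0.90 km north → (-4.04, 0.90).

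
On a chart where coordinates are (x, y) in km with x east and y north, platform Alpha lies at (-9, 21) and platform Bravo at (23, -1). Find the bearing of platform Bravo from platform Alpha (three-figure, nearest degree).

Δeast = 23 − -9 = 32.00; Δnorth = -1 − 21 = -22.00.
Bearing = atan2(Δeast, Δnorth) mod 360° = 124.51° ≈ 125°.

125°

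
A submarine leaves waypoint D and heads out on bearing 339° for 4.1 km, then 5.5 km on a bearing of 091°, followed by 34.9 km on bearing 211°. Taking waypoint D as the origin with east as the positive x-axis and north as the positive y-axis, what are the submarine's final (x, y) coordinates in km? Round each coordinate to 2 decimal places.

(-13.94, -26.18)

Leg 1 (339°, 4.1 km): east 4.1 sin 339° = -1.47, north 4.1 cos 339° = 3.83
Leg 2 (091°, 5.5 km): east 5.5 sin 91° = 5.50, north 5.5 cos 91° = -0.10
Leg 3 (211°, 34.9 km): east 34.9 sin 211° = -17.97, north 34.9 cos 211° = -29.92
Summing: -13.94 km east, -26.18 km north → (-13.94, -26.18).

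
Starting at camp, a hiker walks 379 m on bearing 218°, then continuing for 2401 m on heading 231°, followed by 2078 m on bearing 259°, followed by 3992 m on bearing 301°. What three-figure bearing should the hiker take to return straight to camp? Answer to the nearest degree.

Leg 1 (218°, 379 m): east 379 sin 218° = -233.34, north 379 cos 218° = -298.66
Leg 2 (231°, 2401 m): east 2401 sin 231° = -1865.93, north 2401 cos 231° = -1511.00
Leg 3 (259°, 2078 m): east 2078 sin 259° = -2039.82, north 2078 cos 259° = -396.50
Leg 4 (301°, 3992 m): east 3992 sin 301° = -3421.81, north 3992 cos 301° = 2056.03
Net displacement: -7560.90 east, -150.12 north. Direction back to start is (7560.90, 150.12): bearing = atan2(7560.90, 150.12) mod 360° = 88.86° ≈ 089°.

089°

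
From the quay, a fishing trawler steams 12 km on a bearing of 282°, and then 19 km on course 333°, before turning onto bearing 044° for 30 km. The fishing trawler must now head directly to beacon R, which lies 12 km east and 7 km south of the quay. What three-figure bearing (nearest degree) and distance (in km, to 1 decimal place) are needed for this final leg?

167°, 49.4 km

Leg 1 (282°, 12 km): east 12 sin 282° = -11.74, north 12 cos 282° = 2.49
Leg 2 (333°, 19 km): east 19 sin 333° = -8.63, north 19 cos 333° = 16.93
Leg 3 (044°, 30 km): east 30 sin 44° = 20.84, north 30 cos 44° = 21.58
Current position: (0.48, 41.00). Target: (12, -7). Remaining: Δeast = 11.52, Δnorth = -48.00.
Bearing = atan2(11.52, -48.00) mod 360° = 166.50°; distance = √((11.52)² + (-48.00)²) = 49.368 km.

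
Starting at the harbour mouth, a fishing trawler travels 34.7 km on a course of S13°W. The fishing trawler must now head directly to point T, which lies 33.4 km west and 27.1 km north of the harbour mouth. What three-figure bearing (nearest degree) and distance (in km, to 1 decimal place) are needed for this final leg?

337°, 66.1 km

Leg 1 (S13°W, 34.7 km): east 34.7 sin 193° = -7.81, north 34.7 cos 193° = -33.81
Current position: (-7.81, -33.81). Target: (-33.4, 27.1). Remaining: Δeast = -25.59, Δnorth = 60.91.
Bearing = atan2(-25.59, 60.91) mod 360° = 337.21°; distance = √((-25.59)² + (60.91)²) = 66.069 km.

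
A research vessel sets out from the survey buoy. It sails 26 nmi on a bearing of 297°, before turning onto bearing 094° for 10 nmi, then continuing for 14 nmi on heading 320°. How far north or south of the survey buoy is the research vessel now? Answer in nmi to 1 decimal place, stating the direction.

Leg 1 (297°, 26 nmi): east 26 sin 297° = -23.17, north 26 cos 297° = 11.80
Leg 2 (094°, 10 nmi): east 10 sin 94° = 9.98, north 10 cos 94° = -0.70
Leg 3 (320°, 14 nmi): east 14 sin 320° = -9.00, north 14 cos 320° = 10.72
Net north component: 21.83 nmi.

21.8 nmi north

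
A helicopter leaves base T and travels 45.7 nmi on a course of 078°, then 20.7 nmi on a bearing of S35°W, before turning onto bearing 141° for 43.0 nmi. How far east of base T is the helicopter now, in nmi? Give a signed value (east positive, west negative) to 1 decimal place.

Leg 1 (078°, 45.7 nmi): east 45.7 sin 78° = 44.70, north 45.7 cos 78° = 9.50
Leg 2 (S35°W, 20.7 nmi): east 20.7 sin 215° = -11.87, north 20.7 cos 215° = -16.96
Leg 3 (141°, 43.0 nmi): east 43.0 sin 141° = 27.06, north 43.0 cos 141° = -33.42
Net east component: 59.89 nmi.

59.9 nmi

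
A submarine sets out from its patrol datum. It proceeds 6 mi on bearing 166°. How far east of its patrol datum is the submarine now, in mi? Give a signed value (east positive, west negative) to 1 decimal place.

Leg 1 (166°, 6 mi): east 6 sin 166° = 1.45, north 6 cos 166° = -5.82
Net east component: 1.45 mi.

1.5 mi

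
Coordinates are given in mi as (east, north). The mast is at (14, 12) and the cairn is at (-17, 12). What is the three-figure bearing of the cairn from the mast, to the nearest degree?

270°

Δeast = -17 − 14 = -31.00; Δnorth = 12 − 12 = 0.00.
Bearing = atan2(Δeast, Δnorth) mod 360° = 270.00° ≈ 270°.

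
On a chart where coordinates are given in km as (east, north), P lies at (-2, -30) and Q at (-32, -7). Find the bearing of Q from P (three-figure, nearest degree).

Δeast = -32 − -2 = -30.00; Δnorth = -7 − -30 = 23.00.
Bearing = atan2(Δeast, Δnorth) mod 360° = 307.48° ≈ 307°.

307°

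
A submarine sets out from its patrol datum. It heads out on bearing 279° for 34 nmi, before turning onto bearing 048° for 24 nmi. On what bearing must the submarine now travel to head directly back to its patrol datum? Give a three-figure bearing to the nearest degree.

144°

Leg 1 (279°, 34 nmi): east 34 sin 279° = -33.58, north 34 cos 279° = 5.32
Leg 2 (048°, 24 nmi): east 24 sin 48° = 17.84, north 24 cos 48° = 16.06
Net displacement: -15.75 east, 21.38 north. Direction back to start is (15.75, -21.38): bearing = atan2(15.75, -21.38) mod 360° = 143.63° ≈ 144°.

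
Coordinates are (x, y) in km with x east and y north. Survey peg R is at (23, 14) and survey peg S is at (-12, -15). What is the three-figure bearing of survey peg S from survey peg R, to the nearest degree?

Δeast = -12 − 23 = -35.00; Δnorth = -15 − 14 = -29.00.
Bearing = atan2(Δeast, Δnorth) mod 360° = 230.36° ≈ 230°.

230°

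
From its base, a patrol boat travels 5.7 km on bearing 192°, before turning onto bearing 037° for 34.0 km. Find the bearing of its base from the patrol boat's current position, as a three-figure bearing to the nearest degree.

222°

Leg 1 (192°, 5.7 km): east 5.7 sin 192° = -1.19, north 5.7 cos 192° = -5.58
Leg 2 (037°, 34.0 km): east 34.0 sin 37° = 20.46, north 34.0 cos 37° = 27.15
Net displacement: 19.28 east, 21.58 north. Direction back to start is (-19.28, -21.58): bearing = atan2(-19.28, -21.58) mod 360° = 221.78° ≈ 222°.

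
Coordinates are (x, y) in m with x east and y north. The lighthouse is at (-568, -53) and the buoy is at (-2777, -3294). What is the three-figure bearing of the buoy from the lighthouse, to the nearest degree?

Δeast = -2777 − -568 = -2209.00; Δnorth = -3294 − -53 = -3241.00.
Bearing = atan2(Δeast, Δnorth) mod 360° = 214.28° ≈ 214°.

214°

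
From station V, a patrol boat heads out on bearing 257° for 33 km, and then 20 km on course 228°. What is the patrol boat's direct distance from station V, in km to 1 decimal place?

51.4 km

Leg 1 (257°, 33 km): east 33 sin 257° = -32.15, north 33 cos 257° = -7.42
Leg 2 (228°, 20 km): east 20 sin 228° = -14.86, north 20 cos 228° = -13.38
Net: -47.02 east, -20.81 north. Distance = √((-47.02)² + (-20.81)²) = 51.415 km.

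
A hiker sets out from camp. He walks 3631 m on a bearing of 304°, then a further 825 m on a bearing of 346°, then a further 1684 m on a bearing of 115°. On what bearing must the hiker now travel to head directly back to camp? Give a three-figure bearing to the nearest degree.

Leg 1 (304°, 3631 m): east 3631 sin 304° = -3010.24, north 3631 cos 304° = 2030.43
Leg 2 (346°, 825 m): east 825 sin 346° = -199.59, north 825 cos 346° = 800.49
Leg 3 (115°, 1684 m): east 1684 sin 115° = 1526.22, north 1684 cos 115° = -711.69
Net displacement: -1683.60 east, 2119.23 north. Direction back to start is (1683.60, -2119.23): bearing = atan2(1683.60, -2119.23) mod 360° = 141.54° ≈ 142°.

142°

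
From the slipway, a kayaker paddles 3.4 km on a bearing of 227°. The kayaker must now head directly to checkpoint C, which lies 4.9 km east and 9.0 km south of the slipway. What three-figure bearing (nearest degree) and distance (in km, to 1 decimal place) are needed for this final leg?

Leg 1 (227°, 3.4 km): east 3.4 sin 227° = -2.49, north 3.4 cos 227° = -2.32
Current position: (-2.49, -2.32). Target: (4.9, -9.0). Remaining: Δeast = 7.39, Δnorth = -6.68.
Bearing = atan2(7.39, -6.68) mod 360° = 132.13°; distance = √((7.39)² + (-6.68)²) = 9.960 km.

132°, 10.0 km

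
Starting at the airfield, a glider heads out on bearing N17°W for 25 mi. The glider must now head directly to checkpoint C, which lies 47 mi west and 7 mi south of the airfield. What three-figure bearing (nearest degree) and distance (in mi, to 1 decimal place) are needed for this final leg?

Leg 1 (N17°W, 25 mi): east 25 sin 343° = -7.31, north 25 cos 343° = 23.91
Current position: (-7.31, 23.91). Target: (-47, -7). Remaining: Δeast = -39.69, Δnorth = -30.91.
Bearing = atan2(-39.69, -30.91) mod 360° = 232.09°; distance = √((-39.69)² + (-30.91)²) = 50.305 mi.

232°, 50.3 mi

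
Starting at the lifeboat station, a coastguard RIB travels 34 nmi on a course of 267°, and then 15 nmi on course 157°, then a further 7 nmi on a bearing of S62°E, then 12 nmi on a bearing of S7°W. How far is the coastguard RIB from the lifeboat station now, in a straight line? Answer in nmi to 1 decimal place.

Leg 1 (267°, 34 nmi): east 34 sin 267° = -33.95, north 34 cos 267° = -1.78
Leg 2 (157°, 15 nmi): east 15 sin 157° = 5.86, north 15 cos 157° = -13.81
Leg 3 (S62°E, 7 nmi): east 7 sin 118° = 6.18, north 7 cos 118° = -3.29
Leg 4 (S7°W, 12 nmi): east 12 sin 187° = -1.46, north 12 cos 187° = -11.91
Net: -23.37 east, -30.78 north. Distance = √((-23.37)² + (-30.78)²) = 38.652 nmi.

38.7 nmi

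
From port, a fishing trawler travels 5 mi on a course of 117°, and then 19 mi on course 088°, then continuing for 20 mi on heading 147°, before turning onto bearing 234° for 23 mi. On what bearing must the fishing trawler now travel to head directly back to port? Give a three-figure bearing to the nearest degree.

Leg 1 (117°, 5 mi): east 5 sin 117° = 4.46, north 5 cos 117° = -2.27
Leg 2 (088°, 19 mi): east 19 sin 88° = 18.99, north 19 cos 88° = 0.66
Leg 3 (147°, 20 mi): east 20 sin 147° = 10.89, north 20 cos 147° = -16.77
Leg 4 (234°, 23 mi): east 23 sin 234° = -18.61, north 23 cos 234° = -13.52
Net displacement: 15.73 east, -31.90 north. Direction back to start is (-15.73, 31.90): bearing = atan2(-15.73, 31.90) mod 360° = 333.75° ≈ 334°.

334°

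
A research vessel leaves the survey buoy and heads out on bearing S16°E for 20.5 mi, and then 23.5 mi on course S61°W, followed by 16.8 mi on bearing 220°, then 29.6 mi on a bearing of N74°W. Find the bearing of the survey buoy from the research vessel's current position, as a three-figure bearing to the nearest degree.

057°

Leg 1 (S16°E, 20.5 mi): east 20.5 sin 164° = 5.65, north 20.5 cos 164° = -19.71
Leg 2 (S61°W, 23.5 mi): east 23.5 sin 241° = -20.55, north 23.5 cos 241° = -11.39
Leg 3 (220°, 16.8 mi): east 16.8 sin 220° = -10.80, north 16.8 cos 220° = -12.87
Leg 4 (N74°W, 29.6 mi): east 29.6 sin 286° = -28.45, north 29.6 cos 286° = 8.16
Net displacement: -54.16 east, -35.81 north. Direction back to start is (54.16, 35.81): bearing = atan2(54.16, 35.81) mod 360° = 56.53° ≈ 057°.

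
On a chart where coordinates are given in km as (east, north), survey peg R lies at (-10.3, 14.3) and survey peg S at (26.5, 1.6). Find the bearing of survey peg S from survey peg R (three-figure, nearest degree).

109°

Δeast = 26.5 − -10.3 = 36.80; Δnorth = 1.6 − 14.3 = -12.70.
Bearing = atan2(Δeast, Δnorth) mod 360° = 109.04° ≈ 109°.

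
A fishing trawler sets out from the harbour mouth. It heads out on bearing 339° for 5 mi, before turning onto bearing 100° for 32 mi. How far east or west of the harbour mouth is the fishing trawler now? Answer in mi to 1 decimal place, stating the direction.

Leg 1 (339°, 5 mi): east 5 sin 339° = -1.79, north 5 cos 339° = 4.67
Leg 2 (100°, 32 mi): east 32 sin 100° = 31.51, north 32 cos 100° = -5.56
Net east component: 29.72 mi.

29.7 mi east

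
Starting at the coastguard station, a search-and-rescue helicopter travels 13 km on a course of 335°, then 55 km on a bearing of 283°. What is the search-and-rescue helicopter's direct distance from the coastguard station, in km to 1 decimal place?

Leg 1 (335°, 13 km): east 13 sin 335° = -5.49, north 13 cos 335° = 11.78
Leg 2 (283°, 55 km): east 55 sin 283° = -53.59, north 55 cos 283° = 12.37
Net: -59.08 east, 24.15 north. Distance = √((-59.08)² + (24.15)²) = 63.831 km.

63.8 km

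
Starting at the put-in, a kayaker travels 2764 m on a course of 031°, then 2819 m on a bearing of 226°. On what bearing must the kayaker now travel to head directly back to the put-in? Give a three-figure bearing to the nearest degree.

124°

Leg 1 (031°, 2764 m): east 2764 sin 31° = 1423.57, north 2764 cos 31° = 2369.21
Leg 2 (226°, 2819 m): east 2819 sin 226° = -2027.82, north 2819 cos 226° = -1958.24
Net displacement: -604.25 east, 410.97 north. Direction back to start is (604.25, -410.97): bearing = atan2(604.25, -410.97) mod 360° = 124.22° ≈ 124°.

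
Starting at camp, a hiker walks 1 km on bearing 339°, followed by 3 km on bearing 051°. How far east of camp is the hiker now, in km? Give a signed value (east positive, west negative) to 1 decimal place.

2.0 km

Leg 1 (339°, 1 km): east 1 sin 339° = -0.36, north 1 cos 339° = 0.93
Leg 2 (051°, 3 km): east 3 sin 51° = 2.33, north 3 cos 51° = 1.89
Net east component: 1.97 km.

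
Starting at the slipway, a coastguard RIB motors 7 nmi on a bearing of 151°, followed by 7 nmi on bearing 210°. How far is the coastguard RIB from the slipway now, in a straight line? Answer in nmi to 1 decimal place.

12.2 nmi

Leg 1 (151°, 7 nmi): east 7 sin 151° = 3.39, north 7 cos 151° = -6.12
Leg 2 (210°, 7 nmi): east 7 sin 210° = -3.50, north 7 cos 210° = -6.06
Net: -0.11 east, -12.18 north. Distance = √((-0.11)² + (-12.18)²) = 12.185 nmi.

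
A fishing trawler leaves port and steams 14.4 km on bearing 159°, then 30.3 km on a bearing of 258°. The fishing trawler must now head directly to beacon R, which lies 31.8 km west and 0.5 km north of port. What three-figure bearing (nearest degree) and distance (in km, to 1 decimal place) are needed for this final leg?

Leg 1 (159°, 14.4 km): east 14.4 sin 159° = 5.16, north 14.4 cos 159° = -13.44
Leg 2 (258°, 30.3 km): east 30.3 sin 258° = -29.64, north 30.3 cos 258° = -6.30
Current position: (-24.48, -19.74). Target: (-31.8, 0.5). Remaining: Δeast = -7.32, Δnorth = 20.24.
Bearing = atan2(-7.32, 20.24) mod 360° = 340.11°; distance = √((-7.32)² + (20.24)²) = 21.527 km.

340°, 21.5 km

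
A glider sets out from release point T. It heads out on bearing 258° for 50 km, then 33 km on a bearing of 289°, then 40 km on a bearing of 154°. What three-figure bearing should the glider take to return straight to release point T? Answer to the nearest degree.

Leg 1 (258°, 50 km): east 50 sin 258° = -48.91, north 50 cos 258° = -10.40
Leg 2 (289°, 33 km): east 33 sin 289° = -31.20, north 33 cos 289° = 10.74
Leg 3 (154°, 40 km): east 40 sin 154° = 17.53, north 40 cos 154° = -35.95
Net displacement: -62.57 east, -35.60 north. Direction back to start is (62.57, 35.60): bearing = atan2(62.57, 35.60) mod 360° = 60.36° ≈ 060°.

060°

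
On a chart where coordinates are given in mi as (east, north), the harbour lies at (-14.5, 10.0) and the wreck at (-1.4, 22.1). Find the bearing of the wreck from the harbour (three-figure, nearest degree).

047°

Δeast = -1.4 − -14.5 = 13.10; Δnorth = 22.1 − 10.0 = 12.10.
Bearing = atan2(Δeast, Δnorth) mod 360° = 47.27° ≈ 047°.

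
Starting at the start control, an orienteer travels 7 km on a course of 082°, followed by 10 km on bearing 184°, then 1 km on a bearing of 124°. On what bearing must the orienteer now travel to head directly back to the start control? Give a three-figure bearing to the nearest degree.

Leg 1 (082°, 7 km): east 7 sin 82° = 6.93, north 7 cos 82° = 0.97
Leg 2 (184°, 10 km): east 10 sin 184° = -0.70, north 10 cos 184° = -9.98
Leg 3 (124°, 1 km): east 1 sin 124° = 0.83, north 1 cos 124° = -0.56
Net displacement: 7.06 east, -9.56 north. Direction back to start is (-7.06, 9.56): bearing = atan2(-7.06, 9.56) mod 360° = 323.54° ≈ 324°.

324°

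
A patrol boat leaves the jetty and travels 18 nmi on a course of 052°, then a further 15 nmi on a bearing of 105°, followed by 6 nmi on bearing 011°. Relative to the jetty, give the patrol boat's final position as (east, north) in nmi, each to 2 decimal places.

(29.82, 13.09)

Leg 1 (052°, 18 nmi): east 18 sin 52° = 14.18, north 18 cos 52° = 11.08
Leg 2 (105°, 15 nmi): east 15 sin 105° = 14.49, north 15 cos 105° = -3.88
Leg 3 (011°, 6 nmi): east 6 sin 11° = 1.14, north 6 cos 11° = 5.89
Summing: 29.82 nmi east, 13.09 nmi north → (29.82, 13.09).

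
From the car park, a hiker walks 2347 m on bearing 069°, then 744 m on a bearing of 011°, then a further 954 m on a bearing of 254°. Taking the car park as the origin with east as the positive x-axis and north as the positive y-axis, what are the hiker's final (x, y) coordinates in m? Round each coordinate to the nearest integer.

(1416, 1308)

Leg 1 (069°, 2347 m): east 2347 sin 69° = 2191.11, north 2347 cos 69° = 841.09
Leg 2 (011°, 744 m): east 744 sin 11° = 141.96, north 744 cos 11° = 730.33
Leg 3 (254°, 954 m): east 954 sin 254° = -917.04, north 954 cos 254° = -262.96
Summing: 1416.03 m east, 1308.46 m north → (1416, 1308).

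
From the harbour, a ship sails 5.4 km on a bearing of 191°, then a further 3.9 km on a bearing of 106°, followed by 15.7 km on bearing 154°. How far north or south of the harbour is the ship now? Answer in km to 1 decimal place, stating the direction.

Leg 1 (191°, 5.4 km): east 5.4 sin 191° = -1.03, north 5.4 cos 191° = -5.30
Leg 2 (106°, 3.9 km): east 3.9 sin 106° = 3.75, north 3.9 cos 106° = -1.07
Leg 3 (154°, 15.7 km): east 15.7 sin 154° = 6.88, north 15.7 cos 154° = -14.11
Net north component: -20.49 km.

20.5 km south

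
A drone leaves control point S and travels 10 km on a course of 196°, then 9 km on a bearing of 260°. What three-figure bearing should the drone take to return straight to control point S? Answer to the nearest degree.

046°

Leg 1 (196°, 10 km): east 10 sin 196° = -2.76, north 10 cos 196° = -9.61
Leg 2 (260°, 9 km): east 9 sin 260° = -8.86, north 9 cos 260° = -1.56
Net displacement: -11.62 east, -11.18 north. Direction back to start is (11.62, 11.18): bearing = atan2(11.62, 11.18) mod 360° = 46.12° ≈ 046°.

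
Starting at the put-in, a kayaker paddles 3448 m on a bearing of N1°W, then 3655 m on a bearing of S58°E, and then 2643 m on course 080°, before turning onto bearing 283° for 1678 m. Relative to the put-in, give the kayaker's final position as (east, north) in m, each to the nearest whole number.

(4007, 2347)

Leg 1 (N1°W, 3448 m): east 3448 sin 359° = -60.18, north 3448 cos 359° = 3447.47
Leg 2 (S58°E, 3655 m): east 3655 sin 122° = 3099.62, north 3655 cos 122° = -1936.85
Leg 3 (080°, 2643 m): east 2643 sin 80° = 2602.85, north 2643 cos 80° = 458.95
Leg 4 (283°, 1678 m): east 1678 sin 283° = -1634.99, north 1678 cos 283° = 377.47
Summing: 4007.29 m east, 2347.04 m north → (4007, 2347).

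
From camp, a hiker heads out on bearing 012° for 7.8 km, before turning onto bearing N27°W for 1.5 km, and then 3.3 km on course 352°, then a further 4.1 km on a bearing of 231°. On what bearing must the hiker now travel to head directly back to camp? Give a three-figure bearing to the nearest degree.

164°

Leg 1 (012°, 7.8 km): east 7.8 sin 12° = 1.62, north 7.8 cos 12° = 7.63
Leg 2 (N27°W, 1.5 km): east 1.5 sin 333° = -0.68, north 1.5 cos 333° = 1.34
Leg 3 (352°, 3.3 km): east 3.3 sin 352° = -0.46, north 3.3 cos 352° = 3.27
Leg 4 (231°, 4.1 km): east 4.1 sin 231° = -3.19, north 4.1 cos 231° = -2.58
Net displacement: -2.70 east, 9.65 north. Direction back to start is (2.70, -9.65): bearing = atan2(2.70, -9.65) mod 360° = 164.35° ≈ 164°.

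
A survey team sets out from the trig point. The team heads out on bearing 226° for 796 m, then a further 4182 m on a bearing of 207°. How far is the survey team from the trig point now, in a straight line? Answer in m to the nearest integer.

4941 m

Leg 1 (226°, 796 m): east 796 sin 226° = -572.59, north 796 cos 226° = -552.95
Leg 2 (207°, 4182 m): east 4182 sin 207° = -1898.59, north 4182 cos 207° = -3726.19
Net: -2471.18 east, -4279.14 north. Distance = √((-2471.18)² + (-4279.14)²) = 4941.433 m.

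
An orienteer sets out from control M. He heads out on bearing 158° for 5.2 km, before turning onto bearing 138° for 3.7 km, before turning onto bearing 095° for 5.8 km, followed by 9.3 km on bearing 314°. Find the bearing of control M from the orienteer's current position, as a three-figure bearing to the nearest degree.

Leg 1 (158°, 5.2 km): east 5.2 sin 158° = 1.95, north 5.2 cos 158° = -4.82
Leg 2 (138°, 3.7 km): east 3.7 sin 138° = 2.48, north 3.7 cos 138° = -2.75
Leg 3 (095°, 5.8 km): east 5.8 sin 95° = 5.78, north 5.8 cos 95° = -0.51
Leg 4 (314°, 9.3 km): east 9.3 sin 314° = -6.69, north 9.3 cos 314° = 6.46
Net displacement: 3.51 east, -1.62 north. Direction back to start is (-3.51, 1.62): bearing = atan2(-3.51, 1.62) mod 360° = 294.71° ≈ 295°.

295°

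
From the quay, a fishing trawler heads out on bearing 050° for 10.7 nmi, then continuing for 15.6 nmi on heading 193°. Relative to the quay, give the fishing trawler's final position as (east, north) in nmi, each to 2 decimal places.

(4.69, -8.32)

Leg 1 (050°, 10.7 nmi): east 10.7 sin 50° = 8.20, north 10.7 cos 50° = 6.88
Leg 2 (193°, 15.6 nmi): east 15.6 sin 193° = -3.51, north 15.6 cos 193° = -15.20
Summing: 4.69 nmi east, -8.32 nmi north → (4.69, -8.32).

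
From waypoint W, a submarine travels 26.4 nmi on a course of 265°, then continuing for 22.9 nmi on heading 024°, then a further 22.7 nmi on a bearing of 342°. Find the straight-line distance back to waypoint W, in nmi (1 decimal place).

Leg 1 (265°, 26.4 nmi): east 26.4 sin 265° = -26.30, north 26.4 cos 265° = -2.30
Leg 2 (024°, 22.9 nmi): east 22.9 sin 24° = 9.31, north 22.9 cos 24° = 20.92
Leg 3 (342°, 22.7 nmi): east 22.7 sin 342° = -7.01, north 22.7 cos 342° = 21.59
Net: -24.00 east, 40.21 north. Distance = √((-24.00)² + (40.21)²) = 46.826 nmi.

46.8 nmi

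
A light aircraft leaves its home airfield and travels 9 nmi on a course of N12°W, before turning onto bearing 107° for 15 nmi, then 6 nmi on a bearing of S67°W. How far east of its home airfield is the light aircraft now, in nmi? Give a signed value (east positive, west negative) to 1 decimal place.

7.0 nmi

Leg 1 (N12°W, 9 nmi): east 9 sin 348° = -1.87, north 9 cos 348° = 8.80
Leg 2 (107°, 15 nmi): east 15 sin 107° = 14.34, north 15 cos 107° = -4.39
Leg 3 (S67°W, 6 nmi): east 6 sin 247° = -5.52, north 6 cos 247° = -2.34
Net east component: 6.95 nmi.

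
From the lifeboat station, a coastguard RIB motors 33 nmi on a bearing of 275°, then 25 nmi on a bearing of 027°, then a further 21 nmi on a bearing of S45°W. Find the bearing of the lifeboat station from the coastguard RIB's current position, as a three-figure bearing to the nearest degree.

Leg 1 (275°, 33 nmi): east 33 sin 275° = -32.87, north 33 cos 275° = 2.88
Leg 2 (027°, 25 nmi): east 25 sin 27° = 11.35, north 25 cos 27° = 22.28
Leg 3 (S45°W, 21 nmi): east 21 sin 225° = -14.85, north 21 cos 225° = -14.85
Net displacement: -36.37 east, 10.30 north. Direction back to start is (36.37, -10.30): bearing = atan2(36.37, -10.30) mod 360° = 105.81° ≈ 106°.

106°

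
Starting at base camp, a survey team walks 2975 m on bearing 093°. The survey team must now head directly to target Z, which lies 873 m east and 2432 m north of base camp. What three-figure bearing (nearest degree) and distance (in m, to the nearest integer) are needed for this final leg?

321°, 3331 m

Leg 1 (093°, 2975 m): east 2975 sin 93° = 2970.92, north 2975 cos 93° = -155.70
Current position: (2970.92, -155.70). Target: (873, 2432). Remaining: Δeast = -2097.92, Δnorth = 2587.70.
Bearing = atan2(-2097.92, 2587.70) mod 360° = 320.97°; distance = √((-2097.92)² + (2587.70)²) = 3331.286 m.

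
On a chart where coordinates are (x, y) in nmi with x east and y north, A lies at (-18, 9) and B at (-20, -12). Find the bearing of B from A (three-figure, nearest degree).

185°

Δeast = -20 − -18 = -2.00; Δnorth = -12 − 9 = -21.00.
Bearing = atan2(Δeast, Δnorth) mod 360° = 185.44° ≈ 185°.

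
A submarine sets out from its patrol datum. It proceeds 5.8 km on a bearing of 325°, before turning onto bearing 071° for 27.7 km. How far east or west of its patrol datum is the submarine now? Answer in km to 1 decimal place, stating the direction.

22.9 km east

Leg 1 (325°, 5.8 km): east 5.8 sin 325° = -3.33, north 5.8 cos 325° = 4.75
Leg 2 (071°, 27.7 km): east 27.7 sin 71° = 26.19, north 27.7 cos 71° = 9.02
Net east component: 22.86 km.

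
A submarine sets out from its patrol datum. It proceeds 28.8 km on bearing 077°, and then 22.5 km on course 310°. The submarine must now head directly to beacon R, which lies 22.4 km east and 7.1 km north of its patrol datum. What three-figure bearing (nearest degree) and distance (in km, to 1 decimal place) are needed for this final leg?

140°, 18.0 km

Leg 1 (077°, 28.8 km): east 28.8 sin 77° = 28.06, north 28.8 cos 77° = 6.48
Leg 2 (310°, 22.5 km): east 22.5 sin 310° = -17.24, north 22.5 cos 310° = 14.46
Current position: (10.83, 20.94). Target: (22.4, 7.1). Remaining: Δeast = 11.57, Δnorth = -13.84.
Bearing = atan2(11.57, -13.84) mod 360° = 140.10°; distance = √((11.57)² + (-13.84)²) = 18.043 km.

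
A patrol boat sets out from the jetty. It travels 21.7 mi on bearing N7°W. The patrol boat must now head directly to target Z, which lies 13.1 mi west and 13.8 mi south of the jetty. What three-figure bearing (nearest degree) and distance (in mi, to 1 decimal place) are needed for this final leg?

196°, 36.9 mi

Leg 1 (N7°W, 21.7 mi): east 21.7 sin 353° = -2.64, north 21.7 cos 353° = 21.54
Current position: (-2.64, 21.54). Target: (-13.1, -13.8). Remaining: Δeast = -10.46, Δnorth = -35.34.
Bearing = atan2(-10.46, -35.34) mod 360° = 196.48°; distance = √((-10.46)² + (-35.34)²) = 36.853 mi.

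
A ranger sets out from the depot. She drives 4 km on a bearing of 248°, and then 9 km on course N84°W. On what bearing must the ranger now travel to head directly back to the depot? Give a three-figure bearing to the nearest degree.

087°

Leg 1 (248°, 4 km): east 4 sin 248° = -3.71, north 4 cos 248° = -1.50
Leg 2 (N84°W, 9 km): east 9 sin 276° = -8.95, north 9 cos 276° = 0.94
Net displacement: -12.66 east, -0.56 north. Direction back to start is (12.66, 0.56): bearing = atan2(12.66, 0.56) mod 360° = 87.48° ≈ 087°.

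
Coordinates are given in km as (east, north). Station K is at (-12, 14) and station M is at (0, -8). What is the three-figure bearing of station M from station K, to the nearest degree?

Δeast = 0 − -12 = 12.00; Δnorth = -8 − 14 = -22.00.
Bearing = atan2(Δeast, Δnorth) mod 360° = 151.39° ≈ 151°.

151°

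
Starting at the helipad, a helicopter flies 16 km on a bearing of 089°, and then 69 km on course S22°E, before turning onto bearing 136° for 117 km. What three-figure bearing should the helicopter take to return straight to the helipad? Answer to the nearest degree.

320°

Leg 1 (089°, 16 km): east 16 sin 89° = 16.00, north 16 cos 89° = 0.28
Leg 2 (S22°E, 69 km): east 69 sin 158° = 25.85, north 69 cos 158° = -63.98
Leg 3 (136°, 117 km): east 117 sin 136° = 81.28, north 117 cos 136° = -84.16
Net displacement: 123.12 east, -147.86 north. Direction back to start is (-123.12, 147.86): bearing = atan2(-123.12, 147.86) mod 360° = 320.22° ≈ 320°.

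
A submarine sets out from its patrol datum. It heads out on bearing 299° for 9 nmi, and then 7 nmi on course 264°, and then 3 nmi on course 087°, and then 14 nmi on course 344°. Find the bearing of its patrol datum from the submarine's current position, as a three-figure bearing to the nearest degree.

Leg 1 (299°, 9 nmi): east 9 sin 299° = -7.87, north 9 cos 299° = 4.36
Leg 2 (264°, 7 nmi): east 7 sin 264° = -6.96, north 7 cos 264° = -0.73
Leg 3 (087°, 3 nmi): east 3 sin 87° = 3.00, north 3 cos 87° = 0.16
Leg 4 (344°, 14 nmi): east 14 sin 344° = -3.86, north 14 cos 344° = 13.46
Net displacement: -15.70 east, 17.25 north. Direction back to start is (15.70, -17.25): bearing = atan2(15.70, -17.25) mod 360° = 137.69° ≈ 138°.

138°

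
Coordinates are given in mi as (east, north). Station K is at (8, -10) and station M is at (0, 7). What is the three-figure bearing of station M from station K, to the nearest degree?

335°

Δeast = 0 − 8 = -8.00; Δnorth = 7 − -10 = 17.00.
Bearing = atan2(Δeast, Δnorth) mod 360° = 334.80° ≈ 335°.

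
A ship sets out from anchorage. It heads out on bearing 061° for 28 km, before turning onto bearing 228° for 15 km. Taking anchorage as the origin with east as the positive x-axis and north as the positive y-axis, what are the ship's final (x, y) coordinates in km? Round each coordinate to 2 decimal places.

(13.34, 3.54)

Leg 1 (061°, 28 km): east 28 sin 61° = 24.49, north 28 cos 61° = 13.57
Leg 2 (228°, 15 km): east 15 sin 228° = -11.15, north 15 cos 228° = -10.04
Summing: 13.34 km east, 3.54 km north → (13.34, 3.54).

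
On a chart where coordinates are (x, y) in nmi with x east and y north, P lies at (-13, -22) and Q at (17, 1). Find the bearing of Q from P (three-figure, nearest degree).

053°

Δeast = 17 − -13 = 30.00; Δnorth = 1 − -22 = 23.00.
Bearing = atan2(Δeast, Δnorth) mod 360° = 52.52° ≈ 053°.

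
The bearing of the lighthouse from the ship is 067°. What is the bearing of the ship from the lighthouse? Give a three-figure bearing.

247°

Back-bearing = 067° + 180° = 247°.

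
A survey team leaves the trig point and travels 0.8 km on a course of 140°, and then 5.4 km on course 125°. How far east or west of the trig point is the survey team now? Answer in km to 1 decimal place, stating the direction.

Leg 1 (140°, 0.8 km): east 0.8 sin 140° = 0.51, north 0.8 cos 140° = -0.61
Leg 2 (125°, 5.4 km): east 5.4 sin 125° = 4.42, north 5.4 cos 125° = -3.10
Net east component: 4.94 km.

4.9 km east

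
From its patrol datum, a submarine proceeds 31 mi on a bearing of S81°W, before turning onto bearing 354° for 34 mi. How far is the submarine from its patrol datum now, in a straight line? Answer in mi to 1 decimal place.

Leg 1 (S81°W, 31 mi): east 31 sin 261° = -30.62, north 31 cos 261° = -4.85
Leg 2 (354°, 34 mi): east 34 sin 354° = -3.55, north 34 cos 354° = 33.81
Net: -34.17 east, 28.96 north. Distance = √((-34.17)² + (28.96)²) = 44.796 mi.

44.8 mi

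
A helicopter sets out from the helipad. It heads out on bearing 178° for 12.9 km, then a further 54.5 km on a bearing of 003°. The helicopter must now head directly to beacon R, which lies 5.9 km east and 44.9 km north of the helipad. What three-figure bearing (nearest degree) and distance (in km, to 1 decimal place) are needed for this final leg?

038°, 4.3 km

Leg 1 (178°, 12.9 km): east 12.9 sin 178° = 0.45, north 12.9 cos 178° = -12.89
Leg 2 (003°, 54.5 km): east 54.5 sin 3° = 2.85, north 54.5 cos 3° = 54.43
Current position: (3.30, 41.53). Target: (5.9, 44.9). Remaining: Δeast = 2.60, Δnorth = 3.37.
Bearing = atan2(2.60, 3.37) mod 360° = 37.65°; distance = √((2.60)² + (3.37)²) = 4.252 km.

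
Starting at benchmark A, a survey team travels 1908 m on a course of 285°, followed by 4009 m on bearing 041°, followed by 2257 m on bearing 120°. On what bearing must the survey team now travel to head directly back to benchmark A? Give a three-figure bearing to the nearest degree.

Leg 1 (285°, 1908 m): east 1908 sin 285° = -1842.99, north 1908 cos 285° = 493.83
Leg 2 (041°, 4009 m): east 4009 sin 41° = 2630.14, north 4009 cos 41° = 3025.63
Leg 3 (120°, 2257 m): east 2257 sin 120° = 1954.62, north 2257 cos 120° = -1128.50
Net displacement: 2741.77 east, 2390.96 north. Direction back to start is (-2741.77, -2390.96): bearing = atan2(-2741.77, -2390.96) mod 360° = 228.91° ≈ 229°.

229°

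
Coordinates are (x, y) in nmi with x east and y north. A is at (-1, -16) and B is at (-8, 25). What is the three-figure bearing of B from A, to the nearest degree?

350°

Δeast = -8 − -1 = -7.00; Δnorth = 25 − -16 = 41.00.
Bearing = atan2(Δeast, Δnorth) mod 360° = 350.31° ≈ 350°.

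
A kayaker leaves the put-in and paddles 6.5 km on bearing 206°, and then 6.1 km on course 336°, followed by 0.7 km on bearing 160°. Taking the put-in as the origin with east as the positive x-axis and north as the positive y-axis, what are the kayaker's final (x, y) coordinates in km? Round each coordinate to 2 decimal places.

(-5.09, -0.93)

Leg 1 (206°, 6.5 km): east 6.5 sin 206° = -2.85, north 6.5 cos 206° = -5.84
Leg 2 (336°, 6.1 km): east 6.1 sin 336° = -2.48, north 6.1 cos 336° = 5.57
Leg 3 (160°, 0.7 km): east 0.7 sin 160° = 0.24, north 0.7 cos 160° = -0.66
Summing: -5.09 km east, -0.93 km north → (-5.09, -0.93).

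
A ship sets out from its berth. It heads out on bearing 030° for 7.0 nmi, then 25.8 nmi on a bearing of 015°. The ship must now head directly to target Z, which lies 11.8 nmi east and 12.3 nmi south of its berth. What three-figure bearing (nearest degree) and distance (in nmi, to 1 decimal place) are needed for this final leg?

178°, 43.3 nmi

Leg 1 (030°, 7.0 nmi): east 7.0 sin 30° = 3.50, north 7.0 cos 30° = 6.06
Leg 2 (015°, 25.8 nmi): east 25.8 sin 15° = 6.68, north 25.8 cos 15° = 24.92
Current position: (10.18, 30.98). Target: (11.8, -12.3). Remaining: Δeast = 1.62, Δnorth = -43.28.
Bearing = atan2(1.62, -43.28) mod 360° = 177.85°; distance = √((1.62)² + (-43.28)²) = 43.313 nmi.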